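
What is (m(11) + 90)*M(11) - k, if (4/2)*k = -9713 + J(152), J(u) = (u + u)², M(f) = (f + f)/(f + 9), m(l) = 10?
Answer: -82483/2 ≈ -41242.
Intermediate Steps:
M(f) = 2*f/(9 + f) (M(f) = (2*f)/(9 + f) = 2*f/(9 + f))
J(u) = 4*u² (J(u) = (2*u)² = 4*u²)
k = 82703/2 (k = (-9713 + 4*152²)/2 = (-9713 + 4*23104)/2 = (-9713 + 92416)/2 = (½)*82703 = 82703/2 ≈ 41352.)
(m(11) + 90)*M(11) - k = (10 + 90)*(2*11/(9 + 11)) - 1*82703/2 = 100*(2*11/20) - 82703/2 = 100*(2*11*(1/20)) - 82703/2 = 100*(11/10) - 82703/2 = 110 - 82703/2 = -82483/2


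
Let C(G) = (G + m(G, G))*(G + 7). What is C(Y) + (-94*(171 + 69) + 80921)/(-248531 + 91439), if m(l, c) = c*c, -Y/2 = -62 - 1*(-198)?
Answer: -3068584916921/157092 ≈ -1.9534e+7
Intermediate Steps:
Y = -272 (Y = -2*(-62 - 1*(-198)) = -2*(-62 + 198) = -2*136 = -272)
m(l, c) = c**2
C(G) = (7 + G)*(G + G**2) (C(G) = (G + G**2)*(G + 7) = (G + G**2)*(7 + G) = (7 + G)*(G + G**2))
C(Y) + (-94*(171 + 69) + 80921)/(-248531 + 91439) = -272*(7 + (-272)**2 + 8*(-272)) + (-94*(171 + 69) + 80921)/(-248531 + 91439) = -272*(7 + 73984 - 2176) + (-94*240 + 80921)/(-157092) = -272*71815 + (-22560 + 80921)*(-1/157092) = -19533680 + 58361*(-1/157092) = -19533680 - 58361/157092 = -3068584916921/157092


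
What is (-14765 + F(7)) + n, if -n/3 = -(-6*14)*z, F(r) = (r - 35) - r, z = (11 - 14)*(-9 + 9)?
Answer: -14800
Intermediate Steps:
z = 0 (z = -3*0 = 0)
F(r) = -35 (F(r) = (-35 + r) - r = -35)
n = 0 (n = -(-3)*-6*14*0 = -(-3)*(-84*0) = -(-3)*0 = -3*0 = 0)
(-14765 + F(7)) + n = (-14765 - 35) + 0 = -14800 + 0 = -14800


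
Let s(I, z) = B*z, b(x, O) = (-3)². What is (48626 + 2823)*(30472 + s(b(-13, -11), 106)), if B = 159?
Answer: 2434875374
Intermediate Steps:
b(x, O) = 9
s(I, z) = 159*z
(48626 + 2823)*(30472 + s(b(-13, -11), 106)) = (48626 + 2823)*(30472 + 159*106) = 51449*(30472 + 16854) = 51449*47326 = 2434875374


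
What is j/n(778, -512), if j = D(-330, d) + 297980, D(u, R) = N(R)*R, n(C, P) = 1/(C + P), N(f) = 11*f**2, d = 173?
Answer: 15229262622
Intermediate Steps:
D(u, R) = 11*R**3 (D(u, R) = (11*R**2)*R = 11*R**3)
j = 57252867 (j = 11*173**3 + 297980 = 11*5177717 + 297980 = 56954887 + 297980 = 57252867)
j/n(778, -512) = 57252867/(1/(778 - 512)) = 57252867/(1/266) = 57252867*266 = 15229262622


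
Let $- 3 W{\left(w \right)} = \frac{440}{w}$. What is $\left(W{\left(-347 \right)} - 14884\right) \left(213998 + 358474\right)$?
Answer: $- \frac{2956589654496}{347} \approx -8.5204 \cdot 10^{9}$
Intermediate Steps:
$W{\left(w \right)} = - \frac{440}{3 w}$ ($W{\left(w \right)} = - \frac{440 \frac{1}{w}}{3} = - \frac{440}{3 w}$)
$\left(W{\left(-347 \right)} - 14884\right) \left(213998 + 358474\right) = \left(- \frac{440}{3 \left(-347\right)} - 14884\right) \left(213998 + 358474\right) = \left(\left(- \frac{440}{3}\right) \left(- \frac{1}{347}\right) - 14884\right) 572472 = \left(\frac{440}{1041} - 14884\right) 572472 = \left(- \frac{15493804}{1041}\right) 572472 = - \frac{2956589654496}{347}$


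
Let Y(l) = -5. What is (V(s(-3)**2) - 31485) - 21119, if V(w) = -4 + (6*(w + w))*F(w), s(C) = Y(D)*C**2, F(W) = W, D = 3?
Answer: 49154892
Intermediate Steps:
s(C) = -5*C**2
V(w) = -4 + 12*w**2 (V(w) = -4 + (6*(w + w))*w = -4 + (6*(2*w))*w = -4 + (12*w)*w = -4 + 12*w**2)
(V(s(-3)**2) - 31485) - 21119 = ((-4 + 12*((-5*(-3)**2)**2)**2) - 31485) - 21119 = ((-4 + 12*((-5*9)**2)**2) - 31485) - 21119 = ((-4 + 12*((-45)**2)**2) - 31485) - 21119 = ((-4 + 12*2025**2) - 31485) - 21119 = ((-4 + 12*4100625) - 31485) - 21119 = ((-4 + 49207500) - 31485) - 21119 = (49207496 - 31485) - 21119 = 49176011 - 21119 = 49154892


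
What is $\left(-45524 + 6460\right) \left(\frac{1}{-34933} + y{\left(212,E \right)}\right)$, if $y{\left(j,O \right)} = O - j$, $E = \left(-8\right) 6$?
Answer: $\frac{354801944184}{34933} \approx 1.0157 \cdot 10^{7}$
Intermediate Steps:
$E = -48$
$\left(-45524 + 6460\right) \left(\frac{1}{-34933} + y{\left(212,E \right)}\right) = \left(-45524 + 6460\right) \left(\frac{1}{-34933} - 260\right) = - 39064 \left(- \frac{1}{34933} - 260\right) = \left(-39064\right) \left(- \frac{9082581}{34933}\right) = \frac{354801944184}{34933}$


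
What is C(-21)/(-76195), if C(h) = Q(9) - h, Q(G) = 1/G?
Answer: -38/137151 ≈ -0.00027707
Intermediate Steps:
C(h) = ⅑ - h (C(h) = 1/9 - h = ⅑ - h)
C(-21)/(-76195) = (⅑ - 1*(-21))/(-76195) = (⅑ + 21)*(-1/76195) = (190/9)*(-1/76195) = -38/137151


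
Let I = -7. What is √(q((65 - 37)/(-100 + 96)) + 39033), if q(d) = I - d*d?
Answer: √38977 ≈ 197.43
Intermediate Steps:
q(d) = -7 - d² (q(d) = -7 - d*d = -7 - d²)
√(q((65 - 37)/(-100 + 96)) + 39033) = √((-7 - ((65 - 37)/(-100 + 96))²) + 39033) = √((-7 - (28/(-4))²) + 39033) = √((-7 - (28*(-¼))²) + 39033) = √((-7 - 1*(-7)²) + 39033) = √((-7 - 1*49) + 39033) = √((-7 - 49) + 39033) = √(-56 + 39033) = √38977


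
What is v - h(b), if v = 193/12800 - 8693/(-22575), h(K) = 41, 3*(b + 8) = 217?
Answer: -93853861/2311680 ≈ -40.600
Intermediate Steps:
b = 193/3 (b = -8 + (⅓)*217 = -8 + 217/3 = 193/3 ≈ 64.333)
v = 925019/2311680 (v = 193*(1/12800) - 8693*(-1/22575) = 193/12800 + 8693/22575 = 925019/2311680 ≈ 0.40015)
v - h(b) = 925019/2311680 - 1*41 = 925019/2311680 - 41 = -93853861/2311680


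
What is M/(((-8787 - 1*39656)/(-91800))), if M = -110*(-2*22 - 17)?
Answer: 615978000/48443 ≈ 12716.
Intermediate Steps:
M = 6710 (M = -110*(-44 - 17) = -110*(-61) = 6710)
M/(((-8787 - 1*39656)/(-91800))) = 6710/(((-8787 - 1*39656)/(-91800))) = 6710/(((-8787 - 39656)*(-1/91800))) = 6710/((-48443*(-1/91800))) = 6710/(48443/91800) = 6710*(91800/48443) = 615978000/48443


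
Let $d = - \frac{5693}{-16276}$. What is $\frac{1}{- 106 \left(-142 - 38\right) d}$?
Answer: $\frac{4069}{27155610} \approx 0.00014984$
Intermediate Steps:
$d = \frac{5693}{16276}$ ($d = \left(-5693\right) \left(- \frac{1}{16276}\right) = \frac{5693}{16276} \approx 0.34978$)
$\frac{1}{- 106 \left(-142 - 38\right) d} = \frac{1}{- 106 \left(-142 - 38\right) \frac{5693}{16276}} = \frac{1}{\left(-106\right) \left(-180\right)} \frac{16276}{5693} = \frac{1}{19080} \cdot \frac{16276}{5693} = \frac{4069}{27155610}$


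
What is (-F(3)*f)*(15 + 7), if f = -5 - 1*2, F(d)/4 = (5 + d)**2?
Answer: 39424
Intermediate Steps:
F(d) = 4*(5 + d)**2
f = -7 (f = -5 - 2 = -7)
(-F(3)*f)*(15 + 7) = (-4*(5 + 3)**2*(-7))*(15 + 7) = -4*8**2*(-7)*22 = -4*64*(-7)*22 = -256*(-7)*22 = -1*(-1792)*22 = 1792*22 = 39424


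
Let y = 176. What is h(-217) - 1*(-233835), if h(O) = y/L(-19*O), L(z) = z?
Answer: 964101881/4123 ≈ 2.3384e+5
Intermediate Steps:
h(O) = -176/(19*O) (h(O) = 176/((-19*O)) = 176*(-1/(19*O)) = -176/(19*O))
h(-217) - 1*(-233835) = -176/19/(-217) - 1*(-233835) = -176/19*(-1/217) + 233835 = 176/4123 + 233835 = 964101881/4123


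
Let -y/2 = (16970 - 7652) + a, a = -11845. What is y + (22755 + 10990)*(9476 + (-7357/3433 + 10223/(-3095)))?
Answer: 679135032028172/2125027 ≈ 3.1959e+8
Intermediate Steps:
y = 5054 (y = -2*((16970 - 7652) - 11845) = -2*(9318 - 11845) = -2*(-2527) = 5054)
y + (22755 + 10990)*(9476 + (-7357/3433 + 10223/(-3095))) = 5054 + (22755 + 10990)*(9476 + (-7357/3433 + 10223/(-3095))) = 5054 + 33745*(9476 + (-7357*1/3433 + 10223*(-1/3095))) = 5054 + 33745*(9476 + (-7357/3433 - 10223/3095)) = 5054 + 33745*(9476 - 57865474/10625135) = 5054 + 33745*(100625913786/10625135) = 5054 + 679124292141714/2125027 = 679135032028172/2125027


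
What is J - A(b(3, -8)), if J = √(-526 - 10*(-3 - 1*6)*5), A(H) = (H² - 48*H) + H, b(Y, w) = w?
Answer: -440 + 2*I*√19 ≈ -440.0 + 8.7178*I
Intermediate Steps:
A(H) = H² - 47*H
J = 2*I*√19 (J = √(-526 - 10*(-3 - 6)*5) = √(-526 - 10*(-9)*5) = √(-526 + 90*5) = √(-526 + 450) = √(-76) = 2*I*√19 ≈ 8.7178*I)
J - A(b(3, -8)) = 2*I*√19 - (-8)*(-47 - 8) = 2*I*√19 - (-8)*(-55) = 2*I*√19 - 1*440 = 2*I*√19 - 440 = -440 + 2*I*√19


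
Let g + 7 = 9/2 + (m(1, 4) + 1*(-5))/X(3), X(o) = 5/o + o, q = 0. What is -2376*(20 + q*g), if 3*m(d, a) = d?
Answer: -47520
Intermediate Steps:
m(d, a) = d/3
X(o) = o + 5/o
g = -7/2 (g = -7 + (9/2 + ((1/3)*1 + 1*(-5))/(3 + 5/3)) = -7 + (9*(1/2) + (1/3 - 5)/(3 + 5*(1/3))) = -7 + (9/2 - 14/(3*(3 + 5/3))) = -7 + (9/2 - 14/(3*14/3)) = -7 + (9/2 - 14/3*3/14) = -7 + (9/2 - 1) = -7 + 7/2 = -7/2 ≈ -3.5000)
-2376*(20 + q*g) = -2376*(20 + 0*(-7/2)) = -2376*(20 + 0) = -2376*20 = -47520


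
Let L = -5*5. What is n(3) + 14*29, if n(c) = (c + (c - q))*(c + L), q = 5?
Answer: 384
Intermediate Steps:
L = -25
n(c) = (-25 + c)*(-5 + 2*c) (n(c) = (c + (c - 1*5))*(c - 25) = (c + (c - 5))*(-25 + c) = (c + (-5 + c))*(-25 + c) = (-5 + 2*c)*(-25 + c) = (-25 + c)*(-5 + 2*c))
n(3) + 14*29 = (125 - 55*3 + 2*3²) + 14*29 = (125 - 165 + 2*9) + 406 = (125 - 165 + 18) + 406 = -22 + 406 = 384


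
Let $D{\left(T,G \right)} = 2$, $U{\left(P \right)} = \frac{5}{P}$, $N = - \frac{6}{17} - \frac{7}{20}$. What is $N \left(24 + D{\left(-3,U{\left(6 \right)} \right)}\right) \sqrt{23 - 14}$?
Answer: $- \frac{9321}{170} \approx -54.829$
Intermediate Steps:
$N = - \frac{239}{340}$ ($N = \left(-6\right) \frac{1}{17} - \frac{7}{20} = - \frac{6}{17} - \frac{7}{20} = - \frac{239}{340} \approx -0.70294$)
$N \left(24 + D{\left(-3,U{\left(6 \right)} \right)}\right) \sqrt{23 - 14} = - \frac{239 \left(24 + 2\right)}{340} \sqrt{23 - 14} = \left(- \frac{239}{340}\right) 26 \sqrt{9} = \left(- \frac{3107}{170}\right) 3 = - \frac{9321}{170}$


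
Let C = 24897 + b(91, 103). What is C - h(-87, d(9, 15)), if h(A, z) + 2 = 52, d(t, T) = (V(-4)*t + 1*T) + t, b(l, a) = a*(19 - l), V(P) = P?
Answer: 17431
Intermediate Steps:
d(t, T) = T - 3*t (d(t, T) = (-4*t + 1*T) + t = (-4*t + T) + t = (T - 4*t) + t = T - 3*t)
h(A, z) = 50 (h(A, z) = -2 + 52 = 50)
C = 17481 (C = 24897 + 103*(19 - 1*91) = 24897 + 103*(19 - 91) = 24897 + 103*(-72) = 24897 - 7416 = 17481)
C - h(-87, d(9, 15)) = 17481 - 1*50 = 17481 - 50 = 17431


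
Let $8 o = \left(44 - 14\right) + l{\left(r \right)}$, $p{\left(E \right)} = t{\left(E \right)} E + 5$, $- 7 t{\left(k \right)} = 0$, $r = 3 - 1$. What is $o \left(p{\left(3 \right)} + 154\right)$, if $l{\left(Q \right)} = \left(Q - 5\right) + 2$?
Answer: $\frac{4611}{8} \approx 576.38$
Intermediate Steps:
$r = 2$
$t{\left(k \right)} = 0$ ($t{\left(k \right)} = \left(- \frac{1}{7}\right) 0 = 0$)
$l{\left(Q \right)} = -3 + Q$ ($l{\left(Q \right)} = \left(-5 + Q\right) + 2 = -3 + Q$)
$p{\left(E \right)} = 5$ ($p{\left(E \right)} = 0 E + 5 = 0 + 5 = 5$)
$o = \frac{29}{8}$ ($o = \frac{\left(44 - 14\right) + \left(-3 + 2\right)}{8} = \frac{30 - 1}{8} = \frac{1}{8} \cdot 29 = \frac{29}{8} \approx 3.625$)
$o \left(p{\left(3 \right)} + 154\right) = \frac{29 \left(5 + 154\right)}{8} = \frac{29}{8} \cdot 159 = \frac{4611}{8}$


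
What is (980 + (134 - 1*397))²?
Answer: 514089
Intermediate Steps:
(980 + (134 - 1*397))² = (980 + (134 - 397))² = (980 - 263)² = 717² = 514089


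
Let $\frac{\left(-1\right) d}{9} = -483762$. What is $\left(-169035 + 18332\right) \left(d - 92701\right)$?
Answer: $-642169143371$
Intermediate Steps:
$d = 4353858$ ($d = \left(-9\right) \left(-483762\right) = 4353858$)
$\left(-169035 + 18332\right) \left(d - 92701\right) = \left(-169035 + 18332\right) \left(4353858 - 92701\right) = \left(-150703\right) 4261157 = -642169143371$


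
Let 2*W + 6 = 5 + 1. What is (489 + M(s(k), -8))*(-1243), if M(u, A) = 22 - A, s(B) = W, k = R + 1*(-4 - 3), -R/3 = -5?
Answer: -645117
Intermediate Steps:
R = 15 (R = -3*(-5) = 15)
k = 8 (k = 15 + 1*(-4 - 3) = 15 + 1*(-7) = 15 - 7 = 8)
W = 0 (W = -3 + (5 + 1)/2 = -3 + (½)*6 = -3 + 3 = 0)
s(B) = 0
(489 + M(s(k), -8))*(-1243) = (489 + (22 - 1*(-8)))*(-1243) = (489 + (22 + 8))*(-1243) = (489 + 30)*(-1243) = 519*(-1243) = -645117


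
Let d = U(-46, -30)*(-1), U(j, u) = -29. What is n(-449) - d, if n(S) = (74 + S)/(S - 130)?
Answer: -5472/193 ≈ -28.352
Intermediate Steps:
n(S) = (74 + S)/(-130 + S)
d = 29 (d = -29*(-1) = 29)
n(-449) - d = (74 - 449)/(-130 - 449) - 1*29 = -375/(-579) - 29 = -1/579*(-375) - 29 = 125/193 - 29 = -5472/193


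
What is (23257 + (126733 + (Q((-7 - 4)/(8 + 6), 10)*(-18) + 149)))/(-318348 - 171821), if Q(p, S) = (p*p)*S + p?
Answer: -7352059/24018281 ≈ -0.30610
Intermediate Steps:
Q(p, S) = p + S*p² (Q(p, S) = p²*S + p = S*p² + p = p + S*p²)
(23257 + (126733 + (Q((-7 - 4)/(8 + 6), 10)*(-18) + 149)))/(-318348 - 171821) = (23257 + (126733 + ((((-7 - 4)/(8 + 6))*(1 + 10*((-7 - 4)/(8 + 6))))*(-18) + 149)))/(-318348 - 171821) = (23257 + (126733 + (((-11/14)*(1 + 10*(-11/14)))*(-18) + 149)))/(-490169) = (23257 + (126733 + (((-11*1/14)*(1 + 10*(-11*1/14)))*(-18) + 149)))*(-1/490169) = (23257 + (126733 + (-11*(1 + 10*(-11/14))/14*(-18) + 149)))*(-1/490169) = (23257 + (126733 + (-11*(1 - 55/7)/14*(-18) + 149)))*(-1/490169) = (23257 + (126733 + (-11/14*(-48/7)*(-18) + 149)))*(-1/490169) = (23257 + (126733 + ((264/49)*(-18) + 149)))*(-1/490169) = (23257 + (126733 + (-4752/49 + 149)))*(-1/490169) = (23257 + (126733 + 2549/49))*(-1/490169) = (23257 + 6212466/49)*(-1/490169) = (7352059/49)*(-1/490169) = -7352059/24018281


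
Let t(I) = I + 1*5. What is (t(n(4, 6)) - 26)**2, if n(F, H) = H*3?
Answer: 9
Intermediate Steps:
n(F, H) = 3*H
t(I) = 5 + I (t(I) = I + 5 = 5 + I)
(t(n(4, 6)) - 26)**2 = ((5 + 3*6) - 26)**2 = ((5 + 18) - 26)**2 = (23 - 26)**2 = (-3)**2 = 9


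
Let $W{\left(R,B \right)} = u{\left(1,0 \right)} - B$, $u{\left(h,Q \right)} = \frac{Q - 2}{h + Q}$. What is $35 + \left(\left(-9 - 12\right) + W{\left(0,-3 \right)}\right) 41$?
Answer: $-785$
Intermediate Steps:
$u{\left(h,Q \right)} = \frac{-2 + Q}{Q + h}$
$W{\left(R,B \right)} = -2 - B$ ($W{\left(R,B \right)} = \frac{-2 + 0}{0 + 1} - B = 1^{-1} \left(-2\right) - B = 1 \left(-2\right) - B = -2 - B$)
$35 + \left(\left(-9 - 12\right) + W{\left(0,-3 \right)}\right) 41 = 35 + \left(\left(-9 - 12\right) - -1\right) 41 = 35 + \left(-21 + \left(-2 + 3\right)\right) 41 = 35 + \left(-21 + 1\right) 41 = 35 - 820 = -785$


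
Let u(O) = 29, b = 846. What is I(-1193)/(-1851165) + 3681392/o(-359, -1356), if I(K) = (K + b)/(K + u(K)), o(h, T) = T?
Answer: -661041810142171/243487434780 ≈ -2714.9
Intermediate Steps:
I(K) = (846 + K)/(29 + K) (I(K) = (K + 846)/(K + 29) = (846 + K)/(29 + K))
I(-1193)/(-1851165) + 3681392/o(-359, -1356) = ((846 - 1193)/(29 - 1193))/(-1851165) + 3681392/(-1356) = (-347/(-1164))*(-1/1851165) + 3681392*(-1/1356) = -1/1164*(-347)*(-1/1851165) - 920348/339 = (347/1164)*(-1/1851165) - 920348/339 = -347/2154756060 - 920348/339 = -661041810142171/243487434780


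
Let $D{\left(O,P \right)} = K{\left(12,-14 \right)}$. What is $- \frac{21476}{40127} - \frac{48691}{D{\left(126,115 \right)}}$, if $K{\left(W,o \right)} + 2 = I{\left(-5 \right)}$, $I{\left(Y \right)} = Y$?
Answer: $\frac{1953673425}{280889} \approx 6955.3$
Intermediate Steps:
$K{\left(W,o \right)} = -7$ ($K{\left(W,o \right)} = -2 - 5 = -7$)
$D{\left(O,P \right)} = -7$
$- \frac{21476}{40127} - \frac{48691}{D{\left(126,115 \right)}} = - \frac{21476}{40127} - \frac{48691}{-7} = \left(-21476\right) \frac{1}{40127} - - \frac{48691}{7} = - \frac{21476}{40127} + \frac{48691}{7} = \frac{1953673425}{280889}$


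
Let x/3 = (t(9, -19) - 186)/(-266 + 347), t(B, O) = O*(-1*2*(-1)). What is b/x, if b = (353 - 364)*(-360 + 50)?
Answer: -46035/112 ≈ -411.03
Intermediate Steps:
t(B, O) = 2*O (t(B, O) = O*(-2*(-1)) = O*2 = 2*O)
x = -224/27 (x = 3*((2*(-19) - 186)/(-266 + 347)) = 3*((-38 - 186)/81) = 3*(-224*1/81) = 3*(-224/81) = -224/27 ≈ -8.2963)
b = 3410 (b = -11*(-310) = 3410)
b/x = 3410/(-224/27) = 3410*(-27/224) = -46035/112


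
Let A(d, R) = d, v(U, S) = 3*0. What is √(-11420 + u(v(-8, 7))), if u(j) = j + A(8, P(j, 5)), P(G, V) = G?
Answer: 6*I*√317 ≈ 106.83*I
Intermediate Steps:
v(U, S) = 0
u(j) = 8 + j (u(j) = j + 8 = 8 + j)
√(-11420 + u(v(-8, 7))) = √(-11420 + (8 + 0)) = √(-11420 + 8) = √(-11412) = 6*I*√317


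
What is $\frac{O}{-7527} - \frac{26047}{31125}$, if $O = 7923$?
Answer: $- \frac{147553048}{78092625} \approx -1.8895$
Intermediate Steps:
$\frac{O}{-7527} - \frac{26047}{31125} = \frac{7923}{-7527} - \frac{26047}{31125} = 7923 \left(- \frac{1}{7527}\right) - \frac{26047}{31125} = - \frac{2641}{2509} - \frac{26047}{31125} = - \frac{147553048}{78092625}$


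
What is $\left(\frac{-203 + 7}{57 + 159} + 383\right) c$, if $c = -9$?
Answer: $- \frac{20633}{6} \approx -3438.8$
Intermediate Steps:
$\left(\frac{-203 + 7}{57 + 159} + 383\right) c = \left(\frac{-203 + 7}{57 + 159} + 383\right) \left(-9\right) = \left(- \frac{196}{216} + 383\right) \left(-9\right) = \left(\left(-196\right) \frac{1}{216} + 383\right) \left(-9\right) = \left(- \frac{49}{54} + 383\right) \left(-9\right) = \frac{20633}{54} \left(-9\right) = - \frac{20633}{6}$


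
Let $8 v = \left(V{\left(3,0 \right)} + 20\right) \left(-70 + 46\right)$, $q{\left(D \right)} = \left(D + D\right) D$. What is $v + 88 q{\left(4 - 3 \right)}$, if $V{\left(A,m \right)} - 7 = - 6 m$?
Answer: $95$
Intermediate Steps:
$q{\left(D \right)} = 2 D^{2}$ ($q{\left(D \right)} = 2 D D = 2 D^{2}$)
$V{\left(A,m \right)} = 7 - 6 m$
$v = -81$ ($v = \frac{\left(\left(7 - 0\right) + 20\right) \left(-70 + 46\right)}{8} = \frac{\left(\left(7 + 0\right) + 20\right) \left(-24\right)}{8} = \frac{\left(7 + 20\right) \left(-24\right)}{8} = \frac{27 \left(-24\right)}{8} = \frac{1}{8} \left(-648\right) = -81$)
$v + 88 q{\left(4 - 3 \right)} = -81 + 88 \cdot 2 \left(4 - 3\right)^{2} = -81 + 88 \cdot 2 \cdot 1^{2} = -81 + 88 \cdot 2 \cdot 1 = -81 + 88 \cdot 2 = -81 + 176 = 95$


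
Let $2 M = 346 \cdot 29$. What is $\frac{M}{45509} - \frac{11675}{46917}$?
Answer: $- \frac{295934986}{2135145753} \approx -0.1386$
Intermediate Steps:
$M = 5017$ ($M = \frac{346 \cdot 29}{2} = \frac{1}{2} \cdot 10034 = 5017$)
$\frac{M}{45509} - \frac{11675}{46917} = \frac{5017}{45509} - \frac{11675}{46917} = - \frac{295934986}{2135145753}$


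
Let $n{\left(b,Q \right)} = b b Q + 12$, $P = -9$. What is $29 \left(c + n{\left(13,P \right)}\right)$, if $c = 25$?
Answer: $-43036$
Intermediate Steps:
$n{\left(b,Q \right)} = 12 + Q b^{2}$ ($n{\left(b,Q \right)} = b^{2} Q + 12 = Q b^{2} + 12 = 12 + Q b^{2}$)
$29 \left(c + n{\left(13,P \right)}\right) = 29 \left(25 + \left(12 - 9 \cdot 13^{2}\right)\right) = 29 \left(25 + \left(12 - 1521\right)\right) = 29 \left(25 - 1509\right) = 29 \left(-1484\right) = -43036$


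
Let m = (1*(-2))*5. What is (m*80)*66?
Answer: -52800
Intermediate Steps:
m = -10 (m = -2*5 = -10)
(m*80)*66 = -10*80*66 = -800*66 = -52800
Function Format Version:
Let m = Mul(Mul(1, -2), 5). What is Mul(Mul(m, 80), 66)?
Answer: -52800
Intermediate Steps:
m = -10 (m = Mul(-2, 5) = -10)
Mul(Mul(m, 80), 66) = Mul(Mul(-10, 80), 66) = Mul(-800, 66) = -52800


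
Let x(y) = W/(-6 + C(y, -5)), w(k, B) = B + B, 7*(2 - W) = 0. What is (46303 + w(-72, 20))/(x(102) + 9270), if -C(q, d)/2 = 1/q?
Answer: 1293391/258708 ≈ 4.9994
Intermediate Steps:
C(q, d) = -2/q
W = 2 (W = 2 - ⅐*0 = 2 + 0 = 2)
w(k, B) = 2*B
x(y) = 2/(-6 - 2/y)
(46303 + w(-72, 20))/(x(102) + 9270) = (46303 + 2*20)/(-1*102/(1 + 3*102) + 9270) = (46303 + 40)/(-1*102/(1 + 306) + 9270) = 46343/(-1*102/307 + 9270) = 46343/(-1*102*1/307 + 9270) = 46343/(-102/307 + 9270) = 46343/(2845788/307) = 46343*(307/2845788) = 1293391/258708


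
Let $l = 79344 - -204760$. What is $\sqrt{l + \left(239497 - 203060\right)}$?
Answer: $\sqrt{320541} \approx 566.16$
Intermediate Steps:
$l = 284104$ ($l = 79344 + 204760 = 284104$)
$\sqrt{l + \left(239497 - 203060\right)} = \sqrt{284104 + \left(239497 - 203060\right)} = \sqrt{284104 + 36437} = \sqrt{320541}$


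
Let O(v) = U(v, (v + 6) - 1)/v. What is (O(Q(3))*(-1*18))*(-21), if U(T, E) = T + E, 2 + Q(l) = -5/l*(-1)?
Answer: -4914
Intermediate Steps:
Q(l) = -2 + 5/l (Q(l) = -2 - 5/l*(-1) = -2 + 5/l)
U(T, E) = E + T
O(v) = (5 + 2*v)/v (O(v) = (((v + 6) - 1) + v)/v = (((6 + v) - 1) + v)/v = ((5 + v) + v)/v = (5 + 2*v)/v)
(O(Q(3))*(-1*18))*(-21) = ((2 + 5/(-2 + 5/3))*(-1*18))*(-21) = ((2 + 5/(-2 + 5*(⅓)))*(-18))*(-21) = ((2 + 5/(-2 + 5/3))*(-18))*(-21) = ((2 + 5/(-⅓))*(-18))*(-21) = ((2 + 5*(-3))*(-18))*(-21) = ((2 - 15)*(-18))*(-21) = -13*(-18)*(-21) = 234*(-21) = -4914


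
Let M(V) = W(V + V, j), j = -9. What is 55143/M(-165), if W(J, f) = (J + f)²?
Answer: 6127/12769 ≈ 0.47983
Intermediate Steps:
M(V) = (-9 + 2*V)² (M(V) = ((V + V) - 9)² = (2*V - 9)² = (-9 + 2*V)²)
55143/M(-165) = 55143/((-9 + 2*(-165))²) = 55143/((-9 - 330)²) = 55143/((-339)²) = 55143/114921 = 55143*(1/114921) = 6127/12769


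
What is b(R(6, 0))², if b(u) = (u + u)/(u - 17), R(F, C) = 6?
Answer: 144/121 ≈ 1.1901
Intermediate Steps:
b(u) = 2*u/(-17 + u) (b(u) = (2*u)/(-17 + u) = 2*u/(-17 + u))
b(R(6, 0))² = (2*6/(-17 + 6))² = (2*6/(-11))² = (2*6*(-1/11))² = (-12/11)² = 144/121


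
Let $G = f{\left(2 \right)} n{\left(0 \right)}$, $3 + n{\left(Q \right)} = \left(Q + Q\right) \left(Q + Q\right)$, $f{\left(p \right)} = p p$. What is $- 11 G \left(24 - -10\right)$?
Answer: $4488$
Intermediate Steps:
$f{\left(p \right)} = p^{2}$
$n{\left(Q \right)} = -3 + 4 Q^{2}$ ($n{\left(Q \right)} = -3 + \left(Q + Q\right) \left(Q + Q\right) = -3 + 2 Q 2 Q = -3 + 4 Q^{2}$)
$G = -12$ ($G = 2^{2} \left(-3 + 4 \cdot 0^{2}\right) = 4 \left(-3 + 4 \cdot 0\right) = 4 \left(-3 + 0\right) = 4 \left(-3\right) = -12$)
$- 11 G \left(24 - -10\right) = \left(-11\right) \left(-12\right) \left(24 - -10\right) = 132 \left(24 + 10\right) = 132 \cdot 34 = 4488$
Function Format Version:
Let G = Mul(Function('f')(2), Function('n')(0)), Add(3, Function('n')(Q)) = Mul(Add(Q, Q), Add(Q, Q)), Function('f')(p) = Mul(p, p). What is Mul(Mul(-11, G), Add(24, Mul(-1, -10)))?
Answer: 4488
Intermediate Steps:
Function('f')(p) = Pow(p, 2)
Function('n')(Q) = Add(-3, Mul(4, Pow(Q, 2))) (Function('n')(Q) = Add(-3, Mul(Add(Q, Q), Add(Q, Q))) = Add(-3, Mul(Mul(2, Q), Mul(2, Q))) = Add(-3, Mul(4, Pow(Q, 2))))
G = -12 (G = Mul(Pow(2, 2), Add(-3, Mul(4, Pow(0, 2)))) = Mul(4, Add(-3, Mul(4, 0))) = Mul(4, Add(-3, 0)) = Mul(4, -3) = -12)
Mul(Mul(-11, G), Add(24, Mul(-1, -10))) = Mul(Mul(-11, -12), Add(24, Mul(-1, -10))) = Mul(132, Add(24, 10)) = Mul(132, 34) = 4488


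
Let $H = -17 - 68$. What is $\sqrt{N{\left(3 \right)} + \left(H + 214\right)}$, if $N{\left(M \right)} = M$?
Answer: $2 \sqrt{33} \approx 11.489$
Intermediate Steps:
$H = -85$
$\sqrt{N{\left(3 \right)} + \left(H + 214\right)} = \sqrt{3 + \left(-85 + 214\right)} = \sqrt{3 + 129} = \sqrt{132} = 2 \sqrt{33}$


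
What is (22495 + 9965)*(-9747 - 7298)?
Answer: -553280700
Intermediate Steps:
(22495 + 9965)*(-9747 - 7298) = 32460*(-17045) = -553280700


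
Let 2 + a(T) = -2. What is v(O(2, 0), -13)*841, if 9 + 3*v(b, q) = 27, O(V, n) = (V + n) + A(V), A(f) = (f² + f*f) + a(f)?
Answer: 5046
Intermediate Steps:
a(T) = -4 (a(T) = -2 - 2 = -4)
A(f) = -4 + 2*f² (A(f) = (f² + f*f) - 4 = (f² + f²) - 4 = 2*f² - 4 = -4 + 2*f²)
O(V, n) = -4 + V + n + 2*V² (O(V, n) = (V + n) + (-4 + 2*V²) = -4 + V + n + 2*V²)
v(b, q) = 6 (v(b, q) = -3 + (⅓)*27 = -3 + 9 = 6)
v(O(2, 0), -13)*841 = 6*841 = 5046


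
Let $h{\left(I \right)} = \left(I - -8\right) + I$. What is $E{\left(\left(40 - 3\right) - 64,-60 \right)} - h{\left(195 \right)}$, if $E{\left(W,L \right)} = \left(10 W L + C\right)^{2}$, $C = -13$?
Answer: $262018571$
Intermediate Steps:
$h{\left(I \right)} = 8 + 2 I$ ($h{\left(I \right)} = \left(I + 8\right) + I = \left(8 + I\right) + I = 8 + 2 I$)
$E{\left(W,L \right)} = \left(-13 + 10 L W\right)^{2}$ ($E{\left(W,L \right)} = \left(10 W L - 13\right)^{2} = \left(10 L W - 13\right)^{2} = \left(-13 + 10 L W\right)^{2}$)
$E{\left(\left(40 - 3\right) - 64,-60 \right)} - h{\left(195 \right)} = \left(-13 + 10 \left(-60\right) \left(\left(40 - 3\right) - 64\right)\right)^{2} - \left(8 + 2 \cdot 195\right) = \left(-13 + 10 \left(-60\right) \left(37 - 64\right)\right)^{2} - \left(8 + 390\right) = \left(-13 + 10 \left(-60\right) \left(-27\right)\right)^{2} - 398 = \left(-13 + 16200\right)^{2} - 398 = 16187^{2} - 398 = 262018969 - 398 = 262018571$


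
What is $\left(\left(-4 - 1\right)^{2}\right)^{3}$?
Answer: $15625$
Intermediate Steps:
$\left(\left(-4 - 1\right)^{2}\right)^{3} = \left(\left(-5\right)^{2}\right)^{3} = 25^{3} = 15625$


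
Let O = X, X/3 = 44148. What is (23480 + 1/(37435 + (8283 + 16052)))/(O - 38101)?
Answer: 1450359601/5827567110 ≈ 0.24888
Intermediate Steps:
X = 132444 (X = 3*44148 = 132444)
O = 132444
(23480 + 1/(37435 + (8283 + 16052)))/(O - 38101) = (23480 + 1/(37435 + (8283 + 16052)))/(132444 - 38101) = (23480 + 1/(37435 + 24335))/94343 = (23480 + 1/61770)*(1/94343) = (1450359601/61770)*(1/94343) = 1450359601/5827567110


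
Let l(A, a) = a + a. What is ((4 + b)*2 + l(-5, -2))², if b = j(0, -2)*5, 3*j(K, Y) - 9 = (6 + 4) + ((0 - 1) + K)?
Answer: 4096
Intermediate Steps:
l(A, a) = 2*a
j(K, Y) = 6 + K/3 (j(K, Y) = 3 + ((6 + 4) + ((0 - 1) + K))/3 = 3 + (10 + (-1 + K))/3 = 3 + (9 + K)/3 = 3 + (3 + K/3) = 6 + K/3)
b = 30 (b = (6 + (⅓)*0)*5 = (6 + 0)*5 = 6*5 = 30)
((4 + b)*2 + l(-5, -2))² = ((4 + 30)*2 + 2*(-2))² = (34*2 - 4)² = (68 - 4)² = 64² = 4096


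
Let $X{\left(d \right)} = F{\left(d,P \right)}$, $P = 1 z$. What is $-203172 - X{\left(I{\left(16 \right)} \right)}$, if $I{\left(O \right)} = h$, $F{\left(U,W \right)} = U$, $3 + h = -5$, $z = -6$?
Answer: $-203164$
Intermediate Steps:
$P = -6$ ($P = 1 \left(-6\right) = -6$)
$h = -8$ ($h = -3 - 5 = -8$)
$I{\left(O \right)} = -8$
$X{\left(d \right)} = d$
$-203172 - X{\left(I{\left(16 \right)} \right)} = -203172 - -8 = -203172 + 8 = -203164$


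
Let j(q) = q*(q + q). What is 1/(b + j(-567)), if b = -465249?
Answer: 1/177729 ≈ 5.6265e-6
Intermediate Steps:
j(q) = 2*q² (j(q) = q*(2*q) = 2*q²)
1/(b + j(-567)) = 1/(-465249 + 2*(-567)²) = 1/(-465249 + 2*321489) = 1/(-465249 + 642978) = 1/177729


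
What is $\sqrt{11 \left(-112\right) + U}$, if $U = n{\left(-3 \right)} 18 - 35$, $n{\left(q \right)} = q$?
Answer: $i \sqrt{1321} \approx 36.346 i$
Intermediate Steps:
$U = -89$ ($U = \left(-3\right) 18 - 35 = -54 - 35 = -89$)
$\sqrt{11 \left(-112\right) + U} = \sqrt{11 \left(-112\right) - 89} = \sqrt{-1232 - 89} = \sqrt{-1321} = i \sqrt{1321}$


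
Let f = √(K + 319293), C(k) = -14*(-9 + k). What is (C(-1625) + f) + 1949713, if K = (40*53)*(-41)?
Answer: 1972589 + √232373 ≈ 1.9731e+6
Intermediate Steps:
K = -86920 (K = 2120*(-41) = -86920)
C(k) = 126 - 14*k
f = √232373 (f = √(-86920 + 319293) = √232373 ≈ 482.05)
(C(-1625) + f) + 1949713 = ((126 - 14*(-1625)) + √232373) + 1949713 = ((126 + 22750) + √232373) + 1949713 = (22876 + √232373) + 1949713 = 1972589 + √232373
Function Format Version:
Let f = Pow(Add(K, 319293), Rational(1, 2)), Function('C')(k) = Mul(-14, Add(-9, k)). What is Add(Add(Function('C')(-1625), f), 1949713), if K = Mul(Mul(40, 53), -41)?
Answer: Add(1972589, Pow(232373, Rational(1, 2))) ≈ 1.9731e+6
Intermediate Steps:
K = -86920 (K = Mul(2120, -41) = -86920)
Function('C')(k) = Add(126, Mul(-14, k))
f = Pow(232373, Rational(1, 2)) (f = Pow(Add(-86920, 319293), Rational(1, 2)) = Pow(232373, Rational(1, 2)) ≈ 482.05)
Add(Add(Function('C')(-1625), f), 1949713) = Add(Add(Add(126, Mul(-14, -1625)), Pow(232373, Rational(1, 2))), 1949713) = Add(Add(Add(126, 22750), Pow(232373, Rational(1, 2))), 1949713) = Add(Add(22876, Pow(232373, Rational(1, 2))), 1949713) = Add(1972589, Pow(232373, Rational(1, 2)))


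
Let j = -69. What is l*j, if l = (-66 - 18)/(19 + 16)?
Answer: 828/5 ≈ 165.60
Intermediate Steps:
l = -12/5 (l = -84/35 = -84*1/35 = -12/5 ≈ -2.4000)
l*j = -12/5*(-69) = 828/5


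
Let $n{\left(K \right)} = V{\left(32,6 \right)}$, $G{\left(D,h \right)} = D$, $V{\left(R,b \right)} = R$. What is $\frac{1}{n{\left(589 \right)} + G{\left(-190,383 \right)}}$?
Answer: $- \frac{1}{158} \approx -0.0063291$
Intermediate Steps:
$n{\left(K \right)} = 32$
$\frac{1}{n{\left(589 \right)} + G{\left(-190,383 \right)}} = \frac{1}{32 - 190} = \frac{1}{-158} = - \frac{1}{158}$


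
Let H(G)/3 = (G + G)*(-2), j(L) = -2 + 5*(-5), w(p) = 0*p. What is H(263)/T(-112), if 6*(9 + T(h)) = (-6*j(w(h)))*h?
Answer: 1052/1011 ≈ 1.0406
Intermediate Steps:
w(p) = 0
j(L) = -27 (j(L) = -2 - 25 = -27)
H(G) = -12*G (H(G) = 3*((G + G)*(-2)) = 3*((2*G)*(-2)) = 3*(-4*G) = -12*G)
T(h) = -9 + 27*h (T(h) = -9 + ((-6*(-27))*h)/6 = -9 + (162*h)/6 = -9 + 27*h)
H(263)/T(-112) = (-12*263)/(-9 + 27*(-112)) = -3156/(-9 - 3024) = -3156/(-3033) = -3156*(-1/3033) = 1052/1011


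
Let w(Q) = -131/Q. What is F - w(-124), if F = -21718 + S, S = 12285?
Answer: -1169823/124 ≈ -9434.1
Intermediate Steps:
F = -9433 (F = -21718 + 12285 = -9433)
F - w(-124) = -9433 - (-131)/(-124) = -9433 - (-131)*(-1)/124 = -9433 - 1*131/124 = -9433 - 131/124 = -1169823/124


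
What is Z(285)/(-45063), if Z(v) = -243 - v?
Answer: 176/15021 ≈ 0.011717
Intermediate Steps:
Z(285)/(-45063) = (-243 - 1*285)/(-45063) = (-243 - 285)*(-1/45063) = -528*(-1/45063) = 176/15021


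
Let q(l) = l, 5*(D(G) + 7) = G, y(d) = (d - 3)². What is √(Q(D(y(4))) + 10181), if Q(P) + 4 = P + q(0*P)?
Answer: √254255/5 ≈ 100.85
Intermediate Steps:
y(d) = (-3 + d)²
D(G) = -7 + G/5
Q(P) = -4 + P (Q(P) = -4 + (P + 0*P) = -4 + (P + 0) = -4 + P)
√(Q(D(y(4))) + 10181) = √((-4 + (-7 + (-3 + 4)²/5)) + 10181) = √((-4 + (-7 + (⅕)*1²)) + 10181) = √((-4 + (-7 + (⅕)*1)) + 10181) = √((-4 + (-7 + ⅕)) + 10181) = √((-4 - 34/5) + 10181) = √(-54/5 + 10181) = √(50851/5) = √254255/5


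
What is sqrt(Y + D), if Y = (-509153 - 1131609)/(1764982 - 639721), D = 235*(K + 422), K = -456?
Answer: 2*I*sqrt(281080075202102)/375087 ≈ 89.395*I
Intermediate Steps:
D = -7990 (D = 235*(-456 + 422) = 235*(-34) = -7990)
Y = -1640762/1125261 ≈ -1.4581
sqrt(Y + D) = sqrt(-1640762/1125261 - 7990) = sqrt(-8992476152/1125261) = 2*I*sqrt(281080075202102)/375087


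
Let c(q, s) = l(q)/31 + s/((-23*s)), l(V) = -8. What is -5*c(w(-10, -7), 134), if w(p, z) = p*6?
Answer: 1075/713 ≈ 1.5077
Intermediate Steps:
w(p, z) = 6*p
c(q, s) = -215/713 (c(q, s) = -8/31 + s/((-23*s)) = -8*1/31 + s*(-1/(23*s)) = -8/31 - 1/23 = -215/713)
-5*c(w(-10, -7), 134) = -5*(-215/713) = 1075/713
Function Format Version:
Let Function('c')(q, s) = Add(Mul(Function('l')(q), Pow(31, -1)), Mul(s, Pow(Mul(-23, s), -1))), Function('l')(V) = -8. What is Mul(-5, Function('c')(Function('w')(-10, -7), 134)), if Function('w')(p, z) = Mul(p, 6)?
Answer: Rational(1075, 713) ≈ 1.5077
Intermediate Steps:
Function('w')(p, z) = Mul(6, p)
Function('c')(q, s) = Rational(-215, 713) (Function('c')(q, s) = Add(Mul(-8, Pow(31, -1)), Mul(s, Pow(Mul(-23, s), -1))) = Add(Mul(-8, Rational(1, 31)), Mul(s, Mul(Rational(-1, 23), Pow(s, -1)))) = Add(Rational(-8, 31), Rational(-1, 23)) = Rational(-215, 713))
Mul(-5, Function('c')(Function('w')(-10, -7), 134)) = Mul(-5, Rational(-215, 713)) = Rational(1075, 713)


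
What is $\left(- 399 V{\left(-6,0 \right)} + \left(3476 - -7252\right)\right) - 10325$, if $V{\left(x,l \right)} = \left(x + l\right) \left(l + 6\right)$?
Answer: $14767$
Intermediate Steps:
$V{\left(x,l \right)} = \left(6 + l\right) \left(l + x\right)$ ($V{\left(x,l \right)} = \left(l + x\right) \left(6 + l\right) = \left(6 + l\right) \left(l + x\right)$)
$\left(- 399 V{\left(-6,0 \right)} + \left(3476 - -7252\right)\right) - 10325 = \left(- 399 \left(0^{2} + 6 \cdot 0 + 6 \left(-6\right) + 0 \left(-6\right)\right) + \left(3476 - -7252\right)\right) - 10325 = \left(- 399 \left(0 + 0 - 36 + 0\right) + \left(3476 + 7252\right)\right) - 10325 = \left(\left(-399\right) \left(-36\right) + 10728\right) - 10325 = \left(14364 + 10728\right) - 10325 = 25092 - 10325 = 14767$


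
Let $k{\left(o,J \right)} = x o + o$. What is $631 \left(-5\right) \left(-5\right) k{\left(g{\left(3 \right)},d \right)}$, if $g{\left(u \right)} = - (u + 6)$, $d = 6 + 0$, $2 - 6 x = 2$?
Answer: $-141975$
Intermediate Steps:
$x = 0$ ($x = \frac{1}{3} - \frac{1}{3} = 0$)
$d = 6$
$g{\left(u \right)} = -6 - u$ ($g{\left(u \right)} = - (6 + u) = -6 - u$)
$k{\left(o,J \right)} = o$ ($k{\left(o,J \right)} = 0 o + o = 0 + o = o$)
$631 \left(-5\right) \left(-5\right) k{\left(g{\left(3 \right)},d \right)} = 631 \left(-5\right) \left(-5\right) \left(-6 - 3\right) = 631 \cdot 25 \left(-6 - 3\right) = 631 \cdot 25 \left(-9\right) = 631 \left(-225\right) = -141975$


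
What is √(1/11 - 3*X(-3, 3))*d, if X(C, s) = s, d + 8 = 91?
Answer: 581*I*√22/11 ≈ 247.74*I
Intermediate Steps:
d = 83 (d = -8 + 91 = 83)
√(1/11 - 3*X(-3, 3))*d = √(1/11 - 3*3)*83 = √(1/11 - 9)*83 = √(-98/11)*83 = (7*I*√22/11)*83 = 581*I*√22/11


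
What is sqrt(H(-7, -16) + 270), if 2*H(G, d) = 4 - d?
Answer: 2*sqrt(70) ≈ 16.733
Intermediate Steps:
H(G, d) = 2 - d/2 (H(G, d) = (4 - d)/2 = 2 - d/2)
sqrt(H(-7, -16) + 270) = sqrt((2 - 1/2*(-16)) + 270) = sqrt((2 + 8) + 270) = sqrt(10 + 270) = sqrt(280) = 2*sqrt(70)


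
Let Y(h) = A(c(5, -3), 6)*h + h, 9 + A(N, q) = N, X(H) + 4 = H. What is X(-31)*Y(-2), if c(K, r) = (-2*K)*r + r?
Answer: 1330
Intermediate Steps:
c(K, r) = r - 2*K*r (c(K, r) = -2*K*r + r = r - 2*K*r)
X(H) = -4 + H
A(N, q) = -9 + N
Y(h) = 19*h (Y(h) = (-9 - 3*(1 - 2*5))*h + h = (-9 - 3*(1 - 10))*h + h = (-9 - 3*(-9))*h + h = (-9 + 27)*h + h = 18*h + h = 19*h)
X(-31)*Y(-2) = (-4 - 31)*(19*(-2)) = -35*(-38) = 1330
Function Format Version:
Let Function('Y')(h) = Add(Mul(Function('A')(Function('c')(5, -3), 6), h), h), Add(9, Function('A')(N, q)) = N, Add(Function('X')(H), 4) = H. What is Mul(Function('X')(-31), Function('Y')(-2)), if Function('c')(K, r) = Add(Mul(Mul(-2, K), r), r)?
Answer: 1330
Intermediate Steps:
Function('c')(K, r) = Add(r, Mul(-2, K, r)) (Function('c')(K, r) = Add(Mul(-2, K, r), r) = Add(r, Mul(-2, K, r)))
Function('X')(H) = Add(-4, H)
Function('A')(N, q) = Add(-9, N)
Function('Y')(h) = Mul(19, h) (Function('Y')(h) = Add(Mul(Add(-9, Mul(-3, Add(1, Mul(-2, 5)))), h), h) = Add(Mul(Add(-9, Mul(-3, Add(1, -10))), h), h) = Add(Mul(Add(-9, Mul(-3, -9)), h), h) = Add(Mul(Add(-9, 27), h), h) = Add(Mul(18, h), h) = Mul(19, h))
Mul(Function('X')(-31), Function('Y')(-2)) = Mul(Add(-4, -31), Mul(19, -2)) = Mul(-35, -38) = 1330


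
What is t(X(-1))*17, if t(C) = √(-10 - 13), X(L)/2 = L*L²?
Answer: 17*I*√23 ≈ 81.529*I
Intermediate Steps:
X(L) = 2*L³ (X(L) = 2*(L*L²) = 2*L³)
t(C) = I*√23 (t(C) = √(-23) = I*√23)
t(X(-1))*17 = (I*√23)*17 = 17*I*√23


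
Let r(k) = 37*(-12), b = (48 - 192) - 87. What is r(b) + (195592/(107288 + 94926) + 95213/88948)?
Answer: -3974684394185/8993265436 ≈ -441.96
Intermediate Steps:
b = -231 (b = -144 - 87 = -231)
r(k) = -444
r(b) + (195592/(107288 + 94926) + 95213/88948) = -444 + (195592/(107288 + 94926) + 95213/88948) = -444 + (195592/202214 + 95213*(1/88948)) = -444 + (195592*(1/202214) + 95213/88948) = -444 + (97796/101107 + 95213/88948) = -444 + 18325459399/8993265436 = -3974684394185/8993265436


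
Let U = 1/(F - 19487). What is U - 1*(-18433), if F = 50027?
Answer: 562943821/30540 ≈ 18433.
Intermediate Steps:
U = 1/30540 (U = 1/(50027 - 19487) = 1/30540 ≈ 3.2744e-5)
U - 1*(-18433) = 1/30540 - 1*(-18433) = 1/30540 + 18433 = 562943821/30540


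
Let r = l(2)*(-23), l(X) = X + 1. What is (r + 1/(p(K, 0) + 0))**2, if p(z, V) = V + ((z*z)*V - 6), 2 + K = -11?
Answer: 172225/36 ≈ 4784.0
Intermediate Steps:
l(X) = 1 + X
K = -13 (K = -2 - 11 = -13)
p(z, V) = -6 + V + V*z**2 (p(z, V) = V + (z**2*V - 6) = V + (V*z**2 - 6) = V + (-6 + V*z**2) = -6 + V + V*z**2)
r = -69 (r = (1 + 2)*(-23) = 3*(-23) = -69)
(r + 1/(p(K, 0) + 0))**2 = (-69 + 1/((-6 + 0 + 0*(-13)**2) + 0))**2 = (-69 + 1/((-6 + 0 + 0*169) + 0))**2 = (-69 + 1/((-6 + 0 + 0) + 0))**2 = (-69 + 1/(-6 + 0))**2 = (-69 + 1/(-6))**2 = (-69 - 1/6)**2 = (-415/6)**2 = 172225/36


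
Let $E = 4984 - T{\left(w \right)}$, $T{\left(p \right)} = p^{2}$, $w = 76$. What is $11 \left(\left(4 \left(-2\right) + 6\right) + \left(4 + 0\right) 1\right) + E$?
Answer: $-770$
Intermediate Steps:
$E = -792$ ($E = 4984 - 76^{2} = 4984 - 5776 = -792$)
$11 \left(\left(4 \left(-2\right) + 6\right) + \left(4 + 0\right) 1\right) + E = 11 \left(\left(4 \left(-2\right) + 6\right) + \left(4 + 0\right) 1\right) - 792 = 11 \left(\left(-8 + 6\right) + 4 \cdot 1\right) - 792 = 11 \left(-2 + 4\right) - 792 = 11 \cdot 2 - 792 = 22 - 792 = -770$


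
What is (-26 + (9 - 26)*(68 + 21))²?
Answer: 2368521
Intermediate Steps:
(-26 + (9 - 26)*(68 + 21))² = (-26 - 17*89)² = (-26 - 1513)² = (-1539)² = 2368521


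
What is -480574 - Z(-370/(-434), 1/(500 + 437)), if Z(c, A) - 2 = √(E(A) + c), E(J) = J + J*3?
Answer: -480576 - 3*√3935839453/203329 ≈ -4.8058e+5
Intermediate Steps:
E(J) = 4*J (E(J) = J + 3*J = 4*J)
Z(c, A) = 2 + √(c + 4*A) (Z(c, A) = 2 + √(4*A + c) = 2 + √(c + 4*A))
-480574 - Z(-370/(-434), 1/(500 + 437)) = -480574 - (2 + √(-370/(-434) + 4/(500 + 437))) = -480574 - (2 + √(-370*(-1/434) + 4/937)) = -480574 - (2 + √(185/217 + 4*(1/937))) = -480574 - (2 + √(185/217 + 4/937)) = -480574 - (2 + √(174213/203329)) = -480574 - (2 + 3*√3935839453/203329) = -480574 + (-2 - 3*√3935839453/203329) = -480576 - 3*√3935839453/203329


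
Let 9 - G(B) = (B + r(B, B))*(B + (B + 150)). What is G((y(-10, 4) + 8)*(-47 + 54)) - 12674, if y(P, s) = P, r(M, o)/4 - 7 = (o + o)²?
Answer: -396965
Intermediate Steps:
r(M, o) = 28 + 16*o² (r(M, o) = 28 + 4*(o + o)² = 28 + 4*(2*o)² = 28 + 4*(4*o²) = 28 + 16*o²)
G(B) = 9 - (150 + 2*B)*(28 + B + 16*B²) (G(B) = 9 - (B + (28 + 16*B²))*(B + (B + 150)) = 9 - (28 + B + 16*B²)*(B + (150 + B)) = 9 - (28 + B + 16*B²)*(150 + 2*B) = 9 - (150 + 2*B)*(28 + B + 16*B²))
G((y(-10, 4) + 8)*(-47 + 54)) - 12674 = (-4191 - 2402*(-47 + 54)²*(-10 + 8)² - 206*(-10 + 8)*(-47 + 54) - 32*(-47 + 54)³*(-10 + 8)³) - 12674 = (-4191 - 2402*(-2*7)² - (-412)*7 - 32*(-2*7)³) - 12674 = (-4191 - 2402*(-14)² - 206*(-14) - 32*(-14)³) - 12674 = (-4191 - 2402*196 + 2884 - 32*(-2744)) - 12674 = (-4191 - 470792 + 2884 + 87808) - 12674 = -384291 - 12674 = -396965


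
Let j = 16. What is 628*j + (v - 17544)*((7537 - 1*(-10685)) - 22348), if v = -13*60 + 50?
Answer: 75408572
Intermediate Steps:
v = -730 (v = -780 + 50 = -730)
628*j + (v - 17544)*((7537 - 1*(-10685)) - 22348) = 628*16 + (-730 - 17544)*((7537 - 1*(-10685)) - 22348) = 10048 - 18274*((7537 + 10685) - 22348) = 10048 - 18274*(18222 - 22348) = 10048 - 18274*(-4126) = 10048 + 75398524 = 75408572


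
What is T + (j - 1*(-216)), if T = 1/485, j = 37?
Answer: 122706/485 ≈ 253.00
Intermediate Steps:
T = 1/485 ≈ 0.0020619
T + (j - 1*(-216)) = 1/485 + (37 - 1*(-216)) = 1/485 + (37 + 216) = 1/485 + 253 = 122706/485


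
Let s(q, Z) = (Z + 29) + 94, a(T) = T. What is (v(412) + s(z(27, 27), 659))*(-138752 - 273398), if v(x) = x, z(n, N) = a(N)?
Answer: -492107100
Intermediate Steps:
z(n, N) = N
s(q, Z) = 123 + Z (s(q, Z) = (29 + Z) + 94 = 123 + Z)
(v(412) + s(z(27, 27), 659))*(-138752 - 273398) = (412 + (123 + 659))*(-138752 - 273398) = (412 + 782)*(-412150) = 1194*(-412150) = -492107100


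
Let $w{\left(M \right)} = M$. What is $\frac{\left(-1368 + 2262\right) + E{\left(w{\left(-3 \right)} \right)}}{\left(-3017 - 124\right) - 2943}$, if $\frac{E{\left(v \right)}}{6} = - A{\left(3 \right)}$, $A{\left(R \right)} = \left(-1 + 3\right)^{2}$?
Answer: $- \frac{145}{1014} \approx -0.143$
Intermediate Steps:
$A{\left(R \right)} = 4$ ($A{\left(R \right)} = 2^{2} = 4$)
$E{\left(v \right)} = -24$ ($E{\left(v \right)} = 6 \left(\left(-1\right) 4\right) = 6 \left(-4\right) = -24$)
$\frac{\left(-1368 + 2262\right) + E{\left(w{\left(-3 \right)} \right)}}{\left(-3017 - 124\right) - 2943} = \frac{\left(-1368 + 2262\right) - 24}{\left(-3017 - 124\right) - 2943} = \frac{894 - 24}{-3141 - 2943} = \frac{870}{-6084} = 870 \left(- \frac{1}{6084}\right) = - \frac{145}{1014}$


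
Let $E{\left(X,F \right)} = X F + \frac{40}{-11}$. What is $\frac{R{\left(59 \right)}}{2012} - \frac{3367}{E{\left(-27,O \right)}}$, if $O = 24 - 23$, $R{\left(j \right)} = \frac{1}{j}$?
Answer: $\frac{4396588533}{40004596} \approx 109.9$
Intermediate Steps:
$O = 1$ ($O = 24 - 23 = 1$)
$E{\left(X,F \right)} = - \frac{40}{11} + F X$ ($E{\left(X,F \right)} = F X + 40 \left(- \frac{1}{11}\right) = F X - \frac{40}{11} = - \frac{40}{11} + F X$)
$\frac{R{\left(59 \right)}}{2012} - \frac{3367}{E{\left(-27,O \right)}} = \frac{1}{59 \cdot 2012} - \frac{3367}{- \frac{40}{11} + 1 \left(-27\right)} = \frac{1}{59} \cdot \frac{1}{2012} - \frac{3367}{- \frac{40}{11} - 27} = \frac{1}{118708} - \frac{3367}{- \frac{337}{11}} = \frac{1}{118708} - - \frac{37037}{337} = \frac{1}{118708} + \frac{37037}{337} = \frac{4396588533}{40004596}$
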